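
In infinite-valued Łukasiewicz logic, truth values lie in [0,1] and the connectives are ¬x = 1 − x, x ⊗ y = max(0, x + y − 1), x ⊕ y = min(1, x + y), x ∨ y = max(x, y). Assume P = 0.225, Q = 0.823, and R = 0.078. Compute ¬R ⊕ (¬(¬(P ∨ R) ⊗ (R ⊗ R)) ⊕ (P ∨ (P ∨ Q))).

1.000

¬R = 1 − 0.078 = 0.922
P ∨ R = max(0.225, 0.078) = 0.225
¬(P ∨ R) = 1 − 0.225 = 0.775
R ⊗ R = max(0, 0.078 + 0.078 − 1) = max(0, -0.844) = 0.000
¬(P ∨ R) ⊗ (R ⊗ R) = max(0, 0.775 + 0.000 − 1) = max(0, -0.225) = 0.000
¬(¬(P ∨ R) ⊗ (R ⊗ R)) = 1 − 0.000 = 1.000
P ∨ Q = max(0.225, 0.823) = 0.823
P ∨ (P ∨ Q) = max(0.225, 0.823) = 0.823
¬(¬(P ∨ R) ⊗ (R ⊗ R)) ⊕ (P ∨ (P ∨ Q)) = min(1, 1.000 + 0.823) = min(1, 1.823) = 1.000
¬R ⊕ (¬(¬(P ∨ R) ⊗ (R ⊗ R)) ⊕ (P ∨ (P ∨ Q))) = min(1, 0.922 + 1.000) = min(1, 1.922) = 1.000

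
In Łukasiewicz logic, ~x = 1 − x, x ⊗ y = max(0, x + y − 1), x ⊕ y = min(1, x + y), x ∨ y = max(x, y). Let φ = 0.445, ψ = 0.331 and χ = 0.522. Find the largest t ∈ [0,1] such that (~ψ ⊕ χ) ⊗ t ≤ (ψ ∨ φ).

~ψ = 1 − 0.331 = 0.669
~ψ ⊕ χ = min(1, 0.669 + 0.522) = min(1, 1.191) = 1.000
So the left factor is ~ψ ⊕ χ = 1.000.
ψ ∨ φ = max(0.331, 0.445) = 0.445
So the right-hand bound is ψ ∨ φ = 0.445.
The residuum of the Łukasiewicz t-norm gives the supremum: min(1, 1 − 1.000 + 0.445).
1 − 1.000 + 0.445 = 0.445, so t = min(1, 0.445) = 0.445.
Check: 1.000 ⊗ 0.445 = max(0, 0.445) = 0.445 ≤ 0.445.

0.445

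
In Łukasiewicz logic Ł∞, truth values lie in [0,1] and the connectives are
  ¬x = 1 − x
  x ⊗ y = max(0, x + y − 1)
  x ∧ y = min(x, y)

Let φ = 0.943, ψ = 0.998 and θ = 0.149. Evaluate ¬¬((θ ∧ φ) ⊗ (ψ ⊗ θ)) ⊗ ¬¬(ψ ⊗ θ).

θ ∧ φ = min(0.149, 0.943) = 0.149
ψ ⊗ θ = max(0, 0.998 + 0.149 − 1) = max(0, 0.147) = 0.147
(θ ∧ φ) ⊗ (ψ ⊗ θ) = max(0, 0.149 + 0.147 − 1) = max(0, -0.704) = 0.000
¬((θ ∧ φ) ⊗ (ψ ⊗ θ)) = 1 − 0.000 = 1.000
¬¬((θ ∧ φ) ⊗ (ψ ⊗ θ)) = 1 − 1.000 = 0.000
¬(ψ ⊗ θ) = 1 − 0.147 = 0.853
¬¬(ψ ⊗ θ) = 1 − 0.853 = 0.147
¬¬((θ ∧ φ) ⊗ (ψ ⊗ θ)) ⊗ ¬¬(ψ ⊗ θ) = max(0, 0.000 + 0.147 − 1) = max(0, -0.853) = 0.000

0.000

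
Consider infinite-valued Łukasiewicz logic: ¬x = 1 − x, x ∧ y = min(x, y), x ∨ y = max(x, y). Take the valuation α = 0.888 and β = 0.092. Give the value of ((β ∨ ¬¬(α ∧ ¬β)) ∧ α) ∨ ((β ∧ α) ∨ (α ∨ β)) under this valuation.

0.888

¬β = 1 − 0.092 = 0.908
α ∧ ¬β = min(0.888, 0.908) = 0.888
¬(α ∧ ¬β) = 1 − 0.888 = 0.112
¬¬(α ∧ ¬β) = 1 − 0.112 = 0.888
β ∨ ¬¬(α ∧ ¬β) = max(0.092, 0.888) = 0.888
(β ∨ ¬¬(α ∧ ¬β)) ∧ α = min(0.888, 0.888) = 0.888
β ∧ α = min(0.092, 0.888) = 0.092
α ∨ β = max(0.888, 0.092) = 0.888
(β ∧ α) ∨ (α ∨ β) = max(0.092, 0.888) = 0.888
((β ∨ ¬¬(α ∧ ¬β)) ∧ α) ∨ ((β ∧ α) ∨ (α ∨ β)) = max(0.888, 0.888) = 0.888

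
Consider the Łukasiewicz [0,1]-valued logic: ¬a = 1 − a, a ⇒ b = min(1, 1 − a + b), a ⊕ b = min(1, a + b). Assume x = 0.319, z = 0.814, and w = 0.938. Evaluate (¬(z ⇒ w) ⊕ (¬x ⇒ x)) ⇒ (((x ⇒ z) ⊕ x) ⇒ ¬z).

0.548

z ⇒ w = min(1, 1 − 0.814 + 0.938) = min(1, 1.124) = 1.000
¬(z ⇒ w) = 1 − 1.000 = 0.000
¬x = 1 − 0.319 = 0.681
¬x ⇒ x = min(1, 1 − 0.681 + 0.319) = min(1, 0.638) = 0.638
¬(z ⇒ w) ⊕ (¬x ⇒ x) = min(1, 0.000 + 0.638) = min(1, 0.638) = 0.638
x ⇒ z = min(1, 1 − 0.319 + 0.814) = min(1, 1.495) = 1.000
(x ⇒ z) ⊕ x = min(1, 1.000 + 0.319) = min(1, 1.319) = 1.000
¬z = 1 − 0.814 = 0.186
((x ⇒ z) ⊕ x) ⇒ ¬z = min(1, 1 − 1.000 + 0.186) = min(1, 0.186) = 0.186
(¬(z ⇒ w) ⊕ (¬x ⇒ x)) ⇒ (((x ⇒ z) ⊕ x) ⇒ ¬z) = min(1, 1 − 0.638 + 0.186) = min(1, 0.548) = 0.548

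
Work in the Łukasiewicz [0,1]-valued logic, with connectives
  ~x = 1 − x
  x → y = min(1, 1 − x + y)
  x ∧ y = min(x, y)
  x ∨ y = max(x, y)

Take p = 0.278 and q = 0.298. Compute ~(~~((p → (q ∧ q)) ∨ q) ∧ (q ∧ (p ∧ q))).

0.722

q ∧ q = min(0.298, 0.298) = 0.298
p → (q ∧ q) = min(1, 1 − 0.278 + 0.298) = min(1, 1.020) = 1.000
(p → (q ∧ q)) ∨ q = max(1.000, 0.298) = 1.000
~((p → (q ∧ q)) ∨ q) = 1 − 1.000 = 0.000
~~((p → (q ∧ q)) ∨ q) = 1 − 0.000 = 1.000
p ∧ q = min(0.278, 0.298) = 0.278
q ∧ (p ∧ q) = min(0.298, 0.278) = 0.278
~~((p → (q ∧ q)) ∨ q) ∧ (q ∧ (p ∧ q)) = min(1.000, 0.278) = 0.278
~(~~((p → (q ∧ q)) ∨ q) ∧ (q ∧ (p ∧ q))) = 1 − 0.278 = 0.722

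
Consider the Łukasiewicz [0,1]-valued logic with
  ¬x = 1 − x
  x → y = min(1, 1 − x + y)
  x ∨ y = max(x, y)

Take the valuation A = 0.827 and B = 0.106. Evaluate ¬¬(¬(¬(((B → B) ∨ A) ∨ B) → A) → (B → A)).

1.000

B → B = min(1, 1 − 0.106 + 0.106) = min(1, 1.000) = 1.000
(B → B) ∨ A = max(1.000, 0.827) = 1.000
((B → B) ∨ A) ∨ B = max(1.000, 0.106) = 1.000
¬(((B → B) ∨ A) ∨ B) = 1 − 1.000 = 0.000
¬(((B → B) ∨ A) ∨ B) → A = min(1, 1 − 0.000 + 0.827) = min(1, 1.827) = 1.000
¬(¬(((B → B) ∨ A) ∨ B) → A) = 1 − 1.000 = 0.000
B → A = min(1, 1 − 0.106 + 0.827) = min(1, 1.721) = 1.000
¬(¬(((B → B) ∨ A) ∨ B) → A) → (B → A) = min(1, 1 − 0.000 + 1.000) = min(1, 2.000) = 1.000
¬(¬(¬(((B → B) ∨ A) ∨ B) → A) → (B → A)) = 1 − 1.000 = 0.000
¬¬(¬(¬(((B → B) ∨ A) ∨ B) → A) → (B → A)) = 1 − 0.000 = 1.000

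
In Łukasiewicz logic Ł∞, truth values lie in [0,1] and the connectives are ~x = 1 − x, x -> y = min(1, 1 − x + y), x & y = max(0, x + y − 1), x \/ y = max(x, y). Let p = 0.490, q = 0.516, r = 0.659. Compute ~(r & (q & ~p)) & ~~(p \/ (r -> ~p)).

0.851

~p = 1 − 0.490 = 0.510
q & ~p = max(0, 0.516 + 0.510 − 1) = max(0, 0.026) = 0.026
r & (q & ~p) = max(0, 0.659 + 0.026 − 1) = max(0, -0.315) = 0.000
~(r & (q & ~p)) = 1 − 0.000 = 1.000
r -> ~p = min(1, 1 − 0.659 + 0.510) = min(1, 0.851) = 0.851
p \/ (r -> ~p) = max(0.490, 0.851) = 0.851
~(p \/ (r -> ~p)) = 1 − 0.851 = 0.149
~~(p \/ (r -> ~p)) = 1 − 0.149 = 0.851
~(r & (q & ~p)) & ~~(p \/ (r -> ~p)) = max(0, 1.000 + 0.851 − 1) = max(0, 0.851) = 0.851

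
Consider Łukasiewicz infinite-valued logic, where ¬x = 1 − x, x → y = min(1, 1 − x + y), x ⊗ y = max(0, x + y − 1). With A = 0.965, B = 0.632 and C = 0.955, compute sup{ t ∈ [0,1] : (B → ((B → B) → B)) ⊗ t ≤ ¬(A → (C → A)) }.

B → B = min(1, 1 − 0.632 + 0.632) = min(1, 1.000) = 1.000
(B → B) → B = min(1, 1 − 1.000 + 0.632) = min(1, 0.632) = 0.632
B → ((B → B) → B) = min(1, 1 − 0.632 + 0.632) = min(1, 1.000) = 1.000
So the left factor is B → ((B → B) → B) = 1.000.
C → A = min(1, 1 − 0.955 + 0.965) = min(1, 1.010) = 1.000
A → (C → A) = min(1, 1 − 0.965 + 1.000) = min(1, 1.035) = 1.000
¬(A → (C → A)) = 1 − 1.000 = 0.000
So the right-hand bound is ¬(A → (C → A)) = 0.000.
The residuum of the Łukasiewicz t-norm gives the supremum: min(1, 1 − 1.000 + 0.000).
1 − 1.000 + 0.000 = 0.000, so t = min(1, 0.000) = 0.000.
Check: 1.000 ⊗ 0.000 = max(0, 0.000) = 0.000 ≤ 0.000.

0.000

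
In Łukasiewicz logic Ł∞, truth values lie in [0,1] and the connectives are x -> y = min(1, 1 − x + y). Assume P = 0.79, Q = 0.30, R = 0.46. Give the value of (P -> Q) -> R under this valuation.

0.95

P -> Q = min(1, 1 − 0.79 + 0.30) = min(1, 0.51) = 0.51
(P -> Q) -> R = min(1, 1 − 0.51 + 0.46) = min(1, 0.95) = 0.95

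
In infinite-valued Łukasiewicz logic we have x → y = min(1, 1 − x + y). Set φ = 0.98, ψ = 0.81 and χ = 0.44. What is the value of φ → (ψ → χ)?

0.65

ψ → χ = min(1, 1 − 0.81 + 0.44) = min(1, 0.63) = 0.63
φ → (ψ → χ) = min(1, 1 − 0.98 + 0.63) = min(1, 0.65) = 0.65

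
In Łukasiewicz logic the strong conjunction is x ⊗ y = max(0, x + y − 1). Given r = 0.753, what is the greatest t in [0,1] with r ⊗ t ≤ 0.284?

The residuum of the Łukasiewicz t-norm gives the supremum: min(1, 1 − 0.753 + 0.284).
1 − 0.753 + 0.284 = 0.531, so t = min(1, 0.531) = 0.531.
Check: 0.753 ⊗ 0.531 = max(0, 0.284) = 0.284 ≤ 0.284.

0.531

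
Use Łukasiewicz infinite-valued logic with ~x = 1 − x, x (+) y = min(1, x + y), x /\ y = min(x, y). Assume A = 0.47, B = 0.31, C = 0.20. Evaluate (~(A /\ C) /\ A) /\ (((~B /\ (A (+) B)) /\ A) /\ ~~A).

0.47

A /\ C = min(0.47, 0.20) = 0.20
~(A /\ C) = 1 − 0.20 = 0.80
~(A /\ C) /\ A = min(0.80, 0.47) = 0.47
~B = 1 − 0.31 = 0.69
A (+) B = min(1, 0.47 + 0.31) = min(1, 0.78) = 0.78
~B /\ (A (+) B) = min(0.69, 0.78) = 0.69
(~B /\ (A (+) B)) /\ A = min(0.69, 0.47) = 0.47
~A = 1 − 0.47 = 0.53
~~A = 1 − 0.53 = 0.47
((~B /\ (A (+) B)) /\ A) /\ ~~A = min(0.47, 0.47) = 0.47
(~(A /\ C) /\ A) /\ (((~B /\ (A (+) B)) /\ A) /\ ~~A) = min(0.47, 0.47) = 0.47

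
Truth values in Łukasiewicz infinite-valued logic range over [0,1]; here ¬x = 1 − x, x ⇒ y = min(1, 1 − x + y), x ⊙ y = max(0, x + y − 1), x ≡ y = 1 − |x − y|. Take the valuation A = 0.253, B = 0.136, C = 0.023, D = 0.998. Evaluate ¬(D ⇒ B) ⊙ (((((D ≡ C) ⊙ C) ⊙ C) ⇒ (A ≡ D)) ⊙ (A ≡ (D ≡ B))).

D ⇒ B = min(1, 1 − 0.998 + 0.136) = min(1, 0.138) = 0.138
¬(D ⇒ B) = 1 − 0.138 = 0.862
D ≡ C = 1 − |0.998 − 0.023| = 1 − 0.975 = 0.025
(D ≡ C) ⊙ C = max(0, 0.025 + 0.023 − 1) = max(0, -0.952) = 0.000
((D ≡ C) ⊙ C) ⊙ C = max(0, 0.000 + 0.023 − 1) = max(0, -0.977) = 0.000
A ≡ D = 1 − |0.253 − 0.998| = 1 − 0.745 = 0.255
(((D ≡ C) ⊙ C) ⊙ C) ⇒ (A ≡ D) = min(1, 1 − 0.000 + 0.255) = min(1, 1.255) = 1.000
D ≡ B = 1 − |0.998 − 0.136| = 1 − 0.862 = 0.138
A ≡ (D ≡ B) = 1 − |0.253 − 0.138| = 1 − 0.115 = 0.885
((((D ≡ C) ⊙ C) ⊙ C) ⇒ (A ≡ D)) ⊙ (A ≡ (D ≡ B)) = max(0, 1.000 + 0.885 − 1) = max(0, 0.885) = 0.885
¬(D ⇒ B) ⊙ (((((D ≡ C) ⊙ C) ⊙ C) ⇒ (A ≡ D)) ⊙ (A ≡ (D ≡ B))) = max(0, 0.862 + 0.885 − 1) = max(0, 0.747) = 0.747

0.747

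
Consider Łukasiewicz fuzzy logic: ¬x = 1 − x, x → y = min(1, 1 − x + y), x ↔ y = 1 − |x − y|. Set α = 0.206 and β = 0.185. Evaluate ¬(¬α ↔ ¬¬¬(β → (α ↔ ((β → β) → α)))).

0.794

¬α = 1 − 0.206 = 0.794
β → β = min(1, 1 − 0.185 + 0.185) = min(1, 1.000) = 1.000
(β → β) → α = min(1, 1 − 1.000 + 0.206) = min(1, 0.206) = 0.206
α ↔ ((β → β) → α) = 1 − |0.206 − 0.206| = 1 − 0.000 = 1.000
β → (α ↔ ((β → β) → α)) = min(1, 1 − 0.185 + 1.000) = min(1, 1.815) = 1.000
¬(β → (α ↔ ((β → β) → α))) = 1 − 1.000 = 0.000
¬¬(β → (α ↔ ((β → β) → α))) = 1 − 0.000 = 1.000
¬¬¬(β → (α ↔ ((β → β) → α))) = 1 − 1.000 = 0.000
¬α ↔ ¬¬¬(β → (α ↔ ((β → β) → α))) = 1 − |0.794 − 0.000| = 1 − 0.794 = 0.206
¬(¬α ↔ ¬¬¬(β → (α ↔ ((β → β) → α)))) = 1 − 0.206 = 0.794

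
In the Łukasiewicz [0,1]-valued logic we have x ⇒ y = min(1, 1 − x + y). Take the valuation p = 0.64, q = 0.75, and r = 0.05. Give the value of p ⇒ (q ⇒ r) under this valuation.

0.66

q ⇒ r = min(1, 1 − 0.75 + 0.05) = min(1, 0.30) = 0.30
p ⇒ (q ⇒ r) = min(1, 1 − 0.64 + 0.30) = min(1, 0.66) = 0.66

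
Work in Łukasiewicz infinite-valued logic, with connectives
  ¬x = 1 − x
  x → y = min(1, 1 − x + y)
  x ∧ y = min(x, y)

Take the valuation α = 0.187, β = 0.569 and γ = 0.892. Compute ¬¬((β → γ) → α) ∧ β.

0.187

β → γ = min(1, 1 − 0.569 + 0.892) = min(1, 1.323) = 1.000
(β → γ) → α = min(1, 1 − 1.000 + 0.187) = min(1, 0.187) = 0.187
¬((β → γ) → α) = 1 − 0.187 = 0.813
¬¬((β → γ) → α) = 1 − 0.813 = 0.187
¬¬((β → γ) → α) ∧ β = min(0.187, 0.569) = 0.187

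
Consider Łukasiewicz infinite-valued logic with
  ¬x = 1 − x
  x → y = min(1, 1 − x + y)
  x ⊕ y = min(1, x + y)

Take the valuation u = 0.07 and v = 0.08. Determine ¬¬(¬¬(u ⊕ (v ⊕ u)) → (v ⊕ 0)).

v ⊕ u = min(1, 0.08 + 0.07) = min(1, 0.15) = 0.15
u ⊕ (v ⊕ u) = min(1, 0.07 + 0.15) = min(1, 0.22) = 0.22
¬(u ⊕ (v ⊕ u)) = 1 − 0.22 = 0.78
¬¬(u ⊕ (v ⊕ u)) = 1 − 0.78 = 0.22
v ⊕ 0 = min(1, 0.08 + 0.00) = min(1, 0.08) = 0.08
¬¬(u ⊕ (v ⊕ u)) → (v ⊕ 0) = min(1, 1 − 0.22 + 0.08) = min(1, 0.86) = 0.86
¬(¬¬(u ⊕ (v ⊕ u)) → (v ⊕ 0)) = 1 − 0.86 = 0.14
¬¬(¬¬(u ⊕ (v ⊕ u)) → (v ⊕ 0)) = 1 − 0.14 = 0.86

0.86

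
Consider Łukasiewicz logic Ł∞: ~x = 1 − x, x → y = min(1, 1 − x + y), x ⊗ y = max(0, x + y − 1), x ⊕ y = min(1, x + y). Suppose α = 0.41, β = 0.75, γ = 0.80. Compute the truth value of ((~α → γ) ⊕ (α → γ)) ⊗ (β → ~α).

~α = 1 − 0.41 = 0.59
~α → γ = min(1, 1 − 0.59 + 0.80) = min(1, 1.21) = 1.00
α → γ = min(1, 1 − 0.41 + 0.80) = min(1, 1.39) = 1.00
(~α → γ) ⊕ (α → γ) = min(1, 1.00 + 1.00) = min(1, 2.00) = 1.00
β → ~α = min(1, 1 − 0.75 + 0.59) = min(1, 0.84) = 0.84
((~α → γ) ⊕ (α → γ)) ⊗ (β → ~α) = max(0, 1.00 + 0.84 − 1) = max(0, 0.84) = 0.84

0.84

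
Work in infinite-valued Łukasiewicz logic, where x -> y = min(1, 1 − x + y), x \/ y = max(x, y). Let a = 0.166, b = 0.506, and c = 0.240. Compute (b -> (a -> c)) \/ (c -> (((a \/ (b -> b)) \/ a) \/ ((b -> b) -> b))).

1.000

a -> c = min(1, 1 − 0.166 + 0.240) = min(1, 1.074) = 1.000
b -> (a -> c) = min(1, 1 − 0.506 + 1.000) = min(1, 1.494) = 1.000
b -> b = min(1, 1 − 0.506 + 0.506) = min(1, 1.000) = 1.000
a \/ (b -> b) = max(0.166, 1.000) = 1.000
(a \/ (b -> b)) \/ a = max(1.000, 0.166) = 1.000
(b -> b) -> b = min(1, 1 − 1.000 + 0.506) = min(1, 0.506) = 0.506
((a \/ (b -> b)) \/ a) \/ ((b -> b) -> b) = max(1.000, 0.506) = 1.000
c -> (((a \/ (b -> b)) \/ a) \/ ((b -> b) -> b)) = min(1, 1 − 0.240 + 1.000) = min(1, 1.760) = 1.000
(b -> (a -> c)) \/ (c -> (((a \/ (b -> b)) \/ a) \/ ((b -> b) -> b))) = max(1.000, 1.000) = 1.000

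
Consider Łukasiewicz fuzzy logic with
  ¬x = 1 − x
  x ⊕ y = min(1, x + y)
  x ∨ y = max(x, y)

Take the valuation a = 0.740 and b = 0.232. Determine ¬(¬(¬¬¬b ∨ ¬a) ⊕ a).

¬b = 1 − 0.232 = 0.768
¬¬b = 1 − 0.768 = 0.232
¬¬¬b = 1 − 0.232 = 0.768
¬a = 1 − 0.740 = 0.260
¬¬¬b ∨ ¬a = max(0.768, 0.260) = 0.768
¬(¬¬¬b ∨ ¬a) = 1 − 0.768 = 0.232
¬(¬¬¬b ∨ ¬a) ⊕ a = min(1, 0.232 + 0.740) = min(1, 0.972) = 0.972
¬(¬(¬¬¬b ∨ ¬a) ⊕ a) = 1 − 0.972 = 0.028

0.028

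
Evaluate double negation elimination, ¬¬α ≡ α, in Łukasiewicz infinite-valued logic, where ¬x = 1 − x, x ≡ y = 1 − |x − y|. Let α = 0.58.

1.00

¬α = 1 − 0.58 = 0.42
¬¬α = 1 − 0.42 = 0.58
¬¬α ≡ α = 1 − |0.58 − 0.58| = 1 − 0.00 = 1.00
(As expected: always 1 in Ł∞ since negation is involutive.)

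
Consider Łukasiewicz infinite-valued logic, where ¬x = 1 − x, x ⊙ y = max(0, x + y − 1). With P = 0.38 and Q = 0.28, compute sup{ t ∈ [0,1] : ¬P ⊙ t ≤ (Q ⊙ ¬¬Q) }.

¬P = 1 − 0.38 = 0.62
So the left factor is ¬P = 0.62.
¬Q = 1 − 0.28 = 0.72
¬¬Q = 1 − 0.72 = 0.28
Q ⊙ ¬¬Q = max(0, 0.28 + 0.28 − 1) = max(0, -0.44) = 0.00
So the right-hand bound is Q ⊙ ¬¬Q = 0.00.
The residuum of the Łukasiewicz t-norm gives the supremum: min(1, 1 − 0.62 + 0.00).
1 − 0.62 + 0.00 = 0.38, so t = min(1, 0.38) = 0.38.
Check: 0.62 ⊙ 0.38 = max(0, 0.00) = 0.00 ≤ 0.00.

0.38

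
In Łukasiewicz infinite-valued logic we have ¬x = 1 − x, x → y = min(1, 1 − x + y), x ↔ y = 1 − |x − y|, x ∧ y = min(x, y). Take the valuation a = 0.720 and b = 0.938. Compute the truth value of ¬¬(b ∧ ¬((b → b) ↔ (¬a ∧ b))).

0.720

b → b = min(1, 1 − 0.938 + 0.938) = min(1, 1.000) = 1.000
¬a = 1 − 0.720 = 0.280
¬a ∧ b = min(0.280, 0.938) = 0.280
(b → b) ↔ (¬a ∧ b) = 1 − |1.000 − 0.280| = 1 − 0.720 = 0.280
¬((b → b) ↔ (¬a ∧ b)) = 1 − 0.280 = 0.720
b ∧ ¬((b → b) ↔ (¬a ∧ b)) = min(0.938, 0.720) = 0.720
¬(b ∧ ¬((b → b) ↔ (¬a ∧ b))) = 1 − 0.720 = 0.280
¬¬(b ∧ ¬((b → b) ↔ (¬a ∧ b))) = 1 − 0.280 = 0.720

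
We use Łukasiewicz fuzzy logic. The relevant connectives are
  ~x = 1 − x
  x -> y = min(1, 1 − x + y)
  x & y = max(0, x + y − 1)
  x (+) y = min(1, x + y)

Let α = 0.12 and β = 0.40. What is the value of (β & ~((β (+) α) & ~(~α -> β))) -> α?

0.72

β (+) α = min(1, 0.40 + 0.12) = min(1, 0.52) = 0.52
~α = 1 − 0.12 = 0.88
~α -> β = min(1, 1 − 0.88 + 0.40) = min(1, 0.52) = 0.52
~(~α -> β) = 1 − 0.52 = 0.48
(β (+) α) & ~(~α -> β) = max(0, 0.52 + 0.48 − 1) = max(0, 0.00) = 0.00
~((β (+) α) & ~(~α -> β)) = 1 − 0.00 = 1.00
β & ~((β (+) α) & ~(~α -> β)) = max(0, 0.40 + 1.00 − 1) = max(0, 0.40) = 0.40
(β & ~((β (+) α) & ~(~α -> β))) -> α = min(1, 1 − 0.40 + 0.12) = min(1, 0.72) = 0.72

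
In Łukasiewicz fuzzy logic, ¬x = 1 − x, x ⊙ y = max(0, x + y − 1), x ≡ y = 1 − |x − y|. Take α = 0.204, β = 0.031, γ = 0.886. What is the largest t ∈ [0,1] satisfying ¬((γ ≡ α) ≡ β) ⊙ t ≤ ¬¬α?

0.917

γ ≡ α = 1 − |0.886 − 0.204| = 1 − 0.682 = 0.318
(γ ≡ α) ≡ β = 1 − |0.318 − 0.031| = 1 − 0.287 = 0.713
¬((γ ≡ α) ≡ β) = 1 − 0.713 = 0.287
So the left factor is ¬((γ ≡ α) ≡ β) = 0.287.
¬α = 1 − 0.204 = 0.796
¬¬α = 1 − 0.796 = 0.204
So the right-hand bound is ¬¬α = 0.204.
The residuum of the Łukasiewicz t-norm gives the supremum: min(1, 1 − 0.287 + 0.204).
1 − 0.287 + 0.204 = 0.917, so t = min(1, 0.917) = 0.917.
Check: 0.287 ⊙ 0.917 = max(0, 0.204) = 0.204 ≤ 0.204.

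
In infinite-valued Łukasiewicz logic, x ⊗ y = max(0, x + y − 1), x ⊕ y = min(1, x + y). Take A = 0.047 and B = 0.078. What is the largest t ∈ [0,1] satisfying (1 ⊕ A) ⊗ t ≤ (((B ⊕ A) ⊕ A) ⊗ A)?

0.000

1 ⊕ A = min(1, 1.000 + 0.047) = min(1, 1.047) = 1.000
So the left factor is 1 ⊕ A = 1.000.
B ⊕ A = min(1, 0.078 + 0.047) = min(1, 0.125) = 0.125
(B ⊕ A) ⊕ A = min(1, 0.125 + 0.047) = min(1, 0.172) = 0.172
((B ⊕ A) ⊕ A) ⊗ A = max(0, 0.172 + 0.047 − 1) = max(0, -0.781) = 0.000
So the right-hand bound is ((B ⊕ A) ⊕ A) ⊗ A = 0.000.
The residuum of the Łukasiewicz t-norm gives the supremum: min(1, 1 − 1.000 + 0.000).
1 − 1.000 + 0.000 = 0.000, so t = min(1, 0.000) = 0.000.
Check: 1.000 ⊗ 0.000 = max(0, 0.000) = 0.000 ≤ 0.000.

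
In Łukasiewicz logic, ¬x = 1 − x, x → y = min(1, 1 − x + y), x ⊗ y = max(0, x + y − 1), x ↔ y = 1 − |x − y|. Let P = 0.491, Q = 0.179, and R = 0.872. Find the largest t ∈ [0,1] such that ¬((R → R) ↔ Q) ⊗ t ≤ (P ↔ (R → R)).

0.670

R → R = min(1, 1 − 0.872 + 0.872) = min(1, 1.000) = 1.000
(R → R) ↔ Q = 1 − |1.000 − 0.179| = 1 − 0.821 = 0.179
¬((R → R) ↔ Q) = 1 − 0.179 = 0.821
So the left factor is ¬((R → R) ↔ Q) = 0.821.
P ↔ (R → R) = 1 − |0.491 − 1.000| = 1 − 0.509 = 0.491
So the right-hand bound is P ↔ (R → R) = 0.491.
The residuum of the Łukasiewicz t-norm gives the supremum: min(1, 1 − 0.821 + 0.491).
1 − 0.821 + 0.491 = 0.670, so t = min(1, 0.670) = 0.670.
Check: 0.821 ⊗ 0.670 = max(0, 0.491) = 0.491 ≤ 0.491.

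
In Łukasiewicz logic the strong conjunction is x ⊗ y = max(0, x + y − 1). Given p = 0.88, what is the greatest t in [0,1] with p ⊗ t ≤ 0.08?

The residuum of the Łukasiewicz t-norm gives the supremum: min(1, 1 − 0.88 + 0.08).
1 − 0.88 + 0.08 = 0.20, so t = min(1, 0.20) = 0.20.
Check: 0.88 ⊗ 0.20 = max(0, 0.08) = 0.08 ≤ 0.08.

0.20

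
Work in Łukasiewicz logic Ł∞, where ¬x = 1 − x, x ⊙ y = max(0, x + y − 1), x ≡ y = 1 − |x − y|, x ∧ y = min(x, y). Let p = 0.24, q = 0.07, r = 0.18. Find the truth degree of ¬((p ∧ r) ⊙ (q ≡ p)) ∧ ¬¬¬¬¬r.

p ∧ r = min(0.24, 0.18) = 0.18
q ≡ p = 1 − |0.07 − 0.24| = 1 − 0.17 = 0.83
(p ∧ r) ⊙ (q ≡ p) = max(0, 0.18 + 0.83 − 1) = max(0, 0.01) = 0.01
¬((p ∧ r) ⊙ (q ≡ p)) = 1 − 0.01 = 0.99
¬r = 1 − 0.18 = 0.82
¬¬r = 1 − 0.82 = 0.18
¬¬¬r = 1 − 0.18 = 0.82
¬¬¬¬r = 1 − 0.82 = 0.18
¬¬¬¬¬r = 1 − 0.18 = 0.82
¬((p ∧ r) ⊙ (q ≡ p)) ∧ ¬¬¬¬¬r = min(0.99, 0.82) = 0.82

0.82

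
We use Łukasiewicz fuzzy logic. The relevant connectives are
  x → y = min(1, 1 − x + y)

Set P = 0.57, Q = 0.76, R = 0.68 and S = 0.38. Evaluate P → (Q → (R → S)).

R → S = min(1, 1 − 0.68 + 0.38) = min(1, 0.70) = 0.70
Q → (R → S) = min(1, 1 − 0.76 + 0.70) = min(1, 0.94) = 0.94
P → (Q → (R → S)) = min(1, 1 − 0.57 + 0.94) = min(1, 1.37) = 1.00

1.00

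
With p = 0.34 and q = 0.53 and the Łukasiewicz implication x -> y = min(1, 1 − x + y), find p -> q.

p -> q = min(1, 1 − 0.34 + 0.53) = min(1, 1.19) = 1.00
For comparison, the Gödel implication (1 if x ≤ y else y) would give 1.00.

1.00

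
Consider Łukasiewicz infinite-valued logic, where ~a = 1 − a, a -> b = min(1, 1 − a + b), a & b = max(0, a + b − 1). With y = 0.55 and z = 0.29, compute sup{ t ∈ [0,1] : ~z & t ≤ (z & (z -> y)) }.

~z = 1 − 0.29 = 0.71
So the left factor is ~z = 0.71.
z -> y = min(1, 1 − 0.29 + 0.55) = min(1, 1.26) = 1.00
z & (z -> y) = max(0, 0.29 + 1.00 − 1) = max(0, 0.29) = 0.29
So the right-hand bound is z & (z -> y) = 0.29.
The residuum of the Łukasiewicz t-norm gives the supremum: min(1, 1 − 0.71 + 0.29).
1 − 0.71 + 0.29 = 0.58, so t = min(1, 0.58) = 0.58.
Check: 0.71 & 0.58 = max(0, 0.29) = 0.29 ≤ 0.29.

0.58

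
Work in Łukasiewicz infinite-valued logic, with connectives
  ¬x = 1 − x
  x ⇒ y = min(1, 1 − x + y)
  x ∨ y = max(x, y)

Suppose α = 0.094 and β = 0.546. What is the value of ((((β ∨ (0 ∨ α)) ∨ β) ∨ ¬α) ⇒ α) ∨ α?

0.188

0 ∨ α = max(0.000, 0.094) = 0.094
β ∨ (0 ∨ α) = max(0.546, 0.094) = 0.546
(β ∨ (0 ∨ α)) ∨ β = max(0.546, 0.546) = 0.546
¬α = 1 − 0.094 = 0.906
((β ∨ (0 ∨ α)) ∨ β) ∨ ¬α = max(0.546, 0.906) = 0.906
(((β ∨ (0 ∨ α)) ∨ β) ∨ ¬α) ⇒ α = min(1, 1 − 0.906 + 0.094) = min(1, 0.188) = 0.188
((((β ∨ (0 ∨ α)) ∨ β) ∨ ¬α) ⇒ α) ∨ α = max(0.188, 0.094) = 0.188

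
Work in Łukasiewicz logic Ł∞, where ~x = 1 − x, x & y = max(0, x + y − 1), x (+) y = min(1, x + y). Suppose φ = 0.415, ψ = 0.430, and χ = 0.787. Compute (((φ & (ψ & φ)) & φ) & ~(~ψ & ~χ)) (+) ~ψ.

0.570

ψ & φ = max(0, 0.430 + 0.415 − 1) = max(0, -0.155) = 0.000
φ & (ψ & φ) = max(0, 0.415 + 0.000 − 1) = max(0, -0.585) = 0.000
(φ & (ψ & φ)) & φ = max(0, 0.000 + 0.415 − 1) = max(0, -0.585) = 0.000
~ψ = 1 − 0.430 = 0.570
~χ = 1 − 0.787 = 0.213
~ψ & ~χ = max(0, 0.570 + 0.213 − 1) = max(0, -0.217) = 0.000
~(~ψ & ~χ) = 1 − 0.000 = 1.000
((φ & (ψ & φ)) & φ) & ~(~ψ & ~χ) = max(0, 0.000 + 1.000 − 1) = max(0, 0.000) = 0.000
(((φ & (ψ & φ)) & φ) & ~(~ψ & ~χ)) (+) ~ψ = min(1, 0.000 + 0.570) = min(1, 0.570) = 0.570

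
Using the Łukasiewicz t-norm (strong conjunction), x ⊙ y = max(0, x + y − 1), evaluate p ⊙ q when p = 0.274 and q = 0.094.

p ⊙ q = max(0, 0.274 + 0.094 − 1) = max(0, -0.632) = 0.000
For comparison, the Gödel (minimum) t-norm min(x, y) would give 0.094.

0.000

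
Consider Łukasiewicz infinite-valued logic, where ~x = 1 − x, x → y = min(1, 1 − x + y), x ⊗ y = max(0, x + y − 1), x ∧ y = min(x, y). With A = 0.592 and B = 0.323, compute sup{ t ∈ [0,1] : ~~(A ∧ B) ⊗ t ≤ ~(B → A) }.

0.677

A ∧ B = min(0.592, 0.323) = 0.323
~(A ∧ B) = 1 − 0.323 = 0.677
~~(A ∧ B) = 1 − 0.677 = 0.323
So the left factor is ~~(A ∧ B) = 0.323.
B → A = min(1, 1 − 0.323 + 0.592) = min(1, 1.269) = 1.000
~(B → A) = 1 − 1.000 = 0.000
So the right-hand bound is ~(B → A) = 0.000.
The residuum of the Łukasiewicz t-norm gives the supremum: min(1, 1 − 0.323 + 0.000).
1 − 0.323 + 0.000 = 0.677, so t = min(1, 0.677) = 0.677.
Check: 0.323 ⊗ 0.677 = max(0, 0.000) = 0.000 ≤ 0.000.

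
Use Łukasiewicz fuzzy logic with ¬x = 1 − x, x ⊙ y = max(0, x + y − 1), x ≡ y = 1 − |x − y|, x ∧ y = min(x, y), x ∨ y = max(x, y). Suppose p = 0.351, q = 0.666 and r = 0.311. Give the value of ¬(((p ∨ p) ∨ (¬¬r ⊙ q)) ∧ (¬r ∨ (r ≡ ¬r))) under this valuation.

p ∨ p = max(0.351, 0.351) = 0.351
¬r = 1 − 0.311 = 0.689
¬¬r = 1 − 0.689 = 0.311
¬¬r ⊙ q = max(0, 0.311 + 0.666 − 1) = max(0, -0.023) = 0.000
(p ∨ p) ∨ (¬¬r ⊙ q) = max(0.351, 0.000) = 0.351
r ≡ ¬r = 1 − |0.311 − 0.689| = 1 − 0.378 = 0.622
¬r ∨ (r ≡ ¬r) = max(0.689, 0.622) = 0.689
((p ∨ p) ∨ (¬¬r ⊙ q)) ∧ (¬r ∨ (r ≡ ¬r)) = min(0.351, 0.689) = 0.351
¬(((p ∨ p) ∨ (¬¬r ⊙ q)) ∧ (¬r ∨ (r ≡ ¬r))) = 1 − 0.351 = 0.649

0.649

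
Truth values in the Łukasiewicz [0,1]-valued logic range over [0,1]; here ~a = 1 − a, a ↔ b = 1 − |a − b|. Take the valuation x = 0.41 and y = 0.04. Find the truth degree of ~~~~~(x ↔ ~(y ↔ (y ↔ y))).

0.55

y ↔ y = 1 − |0.04 − 0.04| = 1 − 0.00 = 1.00
y ↔ (y ↔ y) = 1 − |0.04 − 1.00| = 1 − 0.96 = 0.04
~(y ↔ (y ↔ y)) = 1 − 0.04 = 0.96
x ↔ ~(y ↔ (y ↔ y)) = 1 − |0.41 − 0.96| = 1 − 0.55 = 0.45
~(x ↔ ~(y ↔ (y ↔ y))) = 1 − 0.45 = 0.55
~~(x ↔ ~(y ↔ (y ↔ y))) = 1 − 0.55 = 0.45
~~~(x ↔ ~(y ↔ (y ↔ y))) = 1 − 0.45 = 0.55
~~~~(x ↔ ~(y ↔ (y ↔ y))) = 1 − 0.55 = 0.45
~~~~~(x ↔ ~(y ↔ (y ↔ y))) = 1 − 0.45 = 0.55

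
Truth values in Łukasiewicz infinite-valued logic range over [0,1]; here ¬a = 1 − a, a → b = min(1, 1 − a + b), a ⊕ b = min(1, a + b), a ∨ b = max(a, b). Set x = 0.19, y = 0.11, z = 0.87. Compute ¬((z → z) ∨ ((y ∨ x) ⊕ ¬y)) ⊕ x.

z → z = min(1, 1 − 0.87 + 0.87) = min(1, 1.00) = 1.00
y ∨ x = max(0.11, 0.19) = 0.19
¬y = 1 − 0.11 = 0.89
(y ∨ x) ⊕ ¬y = min(1, 0.19 + 0.89) = min(1, 1.08) = 1.00
(z → z) ∨ ((y ∨ x) ⊕ ¬y) = max(1.00, 1.00) = 1.00
¬((z → z) ∨ ((y ∨ x) ⊕ ¬y)) = 1 − 1.00 = 0.00
¬((z → z) ∨ ((y ∨ x) ⊕ ¬y)) ⊕ x = min(1, 0.00 + 0.19) = min(1, 0.19) = 0.19

0.19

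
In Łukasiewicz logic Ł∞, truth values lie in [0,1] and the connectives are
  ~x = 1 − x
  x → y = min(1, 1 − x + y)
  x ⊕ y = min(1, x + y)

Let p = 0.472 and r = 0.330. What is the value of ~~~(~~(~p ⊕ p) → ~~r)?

0.670

~p = 1 − 0.472 = 0.528
~p ⊕ p = min(1, 0.528 + 0.472) = min(1, 1.000) = 1.000
~(~p ⊕ p) = 1 − 1.000 = 0.000
~~(~p ⊕ p) = 1 − 0.000 = 1.000
~r = 1 − 0.330 = 0.670
~~r = 1 − 0.670 = 0.330
~~(~p ⊕ p) → ~~r = min(1, 1 − 1.000 + 0.330) = min(1, 0.330) = 0.330
~(~~(~p ⊕ p) → ~~r) = 1 − 0.330 = 0.670
~~(~~(~p ⊕ p) → ~~r) = 1 − 0.670 = 0.330
~~~(~~(~p ⊕ p) → ~~r) = 1 − 0.330 = 0.670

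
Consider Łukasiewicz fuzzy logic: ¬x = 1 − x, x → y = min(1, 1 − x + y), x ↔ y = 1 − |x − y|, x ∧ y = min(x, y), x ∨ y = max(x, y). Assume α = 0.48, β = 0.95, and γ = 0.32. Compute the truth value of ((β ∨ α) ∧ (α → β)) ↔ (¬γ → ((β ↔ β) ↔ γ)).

0.69

β ∨ α = max(0.95, 0.48) = 0.95
α → β = min(1, 1 − 0.48 + 0.95) = min(1, 1.47) = 1.00
(β ∨ α) ∧ (α → β) = min(0.95, 1.00) = 0.95
¬γ = 1 − 0.32 = 0.68
β ↔ β = 1 − |0.95 − 0.95| = 1 − 0.00 = 1.00
(β ↔ β) ↔ γ = 1 − |1.00 − 0.32| = 1 − 0.68 = 0.32
¬γ → ((β ↔ β) ↔ γ) = min(1, 1 − 0.68 + 0.32) = min(1, 0.64) = 0.64
((β ∨ α) ∧ (α → β)) ↔ (¬γ → ((β ↔ β) ↔ γ)) = 1 − |0.95 − 0.64| = 1 − 0.31 = 0.69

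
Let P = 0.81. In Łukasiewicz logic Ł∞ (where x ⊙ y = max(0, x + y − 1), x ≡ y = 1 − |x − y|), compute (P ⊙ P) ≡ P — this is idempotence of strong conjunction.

P ⊙ P = max(0, 0.81 + 0.81 − 1) = max(0, 0.62) = 0.62
(P ⊙ P) ≡ P = 1 − |0.62 − 0.81| = 1 − 0.19 = 0.81
(The value 0.81 < 1 shows this instance is not satisfied; fails in Ł∞ since a ⊗ a = max(0, 2a−1) ≠ a in general.)

0.81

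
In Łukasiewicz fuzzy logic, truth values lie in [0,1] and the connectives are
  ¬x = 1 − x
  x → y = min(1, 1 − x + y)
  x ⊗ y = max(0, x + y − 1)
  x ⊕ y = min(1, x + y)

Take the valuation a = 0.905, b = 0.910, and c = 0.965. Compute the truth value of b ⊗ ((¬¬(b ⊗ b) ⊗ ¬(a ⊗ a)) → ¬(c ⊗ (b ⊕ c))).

0.910

b ⊗ b = max(0, 0.910 + 0.910 − 1) = max(0, 0.820) = 0.820
¬(b ⊗ b) = 1 − 0.820 = 0.180
¬¬(b ⊗ b) = 1 − 0.180 = 0.820
a ⊗ a = max(0, 0.905 + 0.905 − 1) = max(0, 0.810) = 0.810
¬(a ⊗ a) = 1 − 0.810 = 0.190
¬¬(b ⊗ b) ⊗ ¬(a ⊗ a) = max(0, 0.820 + 0.190 − 1) = max(0, 0.010) = 0.010
b ⊕ c = min(1, 0.910 + 0.965) = min(1, 1.875) = 1.000
c ⊗ (b ⊕ c) = max(0, 0.965 + 1.000 − 1) = max(0, 0.965) = 0.965
¬(c ⊗ (b ⊕ c)) = 1 − 0.965 = 0.035
(¬¬(b ⊗ b) ⊗ ¬(a ⊗ a)) → ¬(c ⊗ (b ⊕ c)) = min(1, 1 − 0.010 + 0.035) = min(1, 1.025) = 1.000
b ⊗ ((¬¬(b ⊗ b) ⊗ ¬(a ⊗ a)) → ¬(c ⊗ (b ⊕ c))) = max(0, 0.910 + 1.000 − 1) = max(0, 0.910) = 0.910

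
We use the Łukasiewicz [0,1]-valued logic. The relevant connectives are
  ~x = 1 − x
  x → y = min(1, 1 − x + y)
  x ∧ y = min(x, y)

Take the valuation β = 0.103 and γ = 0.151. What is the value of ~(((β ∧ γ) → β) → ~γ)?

β ∧ γ = min(0.103, 0.151) = 0.103
(β ∧ γ) → β = min(1, 1 − 0.103 + 0.103) = min(1, 1.000) = 1.000
~γ = 1 − 0.151 = 0.849
((β ∧ γ) → β) → ~γ = min(1, 1 − 1.000 + 0.849) = min(1, 0.849) = 0.849
~(((β ∧ γ) → β) → ~γ) = 1 − 0.849 = 0.151

0.151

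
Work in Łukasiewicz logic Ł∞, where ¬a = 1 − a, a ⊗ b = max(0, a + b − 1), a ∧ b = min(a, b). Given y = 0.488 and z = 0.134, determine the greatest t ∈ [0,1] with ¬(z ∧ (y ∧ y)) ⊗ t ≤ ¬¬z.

y ∧ y = min(0.488, 0.488) = 0.488
z ∧ (y ∧ y) = min(0.134, 0.488) = 0.134
¬(z ∧ (y ∧ y)) = 1 − 0.134 = 0.866
So the left factor is ¬(z ∧ (y ∧ y)) = 0.866.
¬z = 1 − 0.134 = 0.866
¬¬z = 1 − 0.866 = 0.134
So the right-hand bound is ¬¬z = 0.134.
The residuum of the Łukasiewicz t-norm gives the supremum: min(1, 1 − 0.866 + 0.134).
1 − 0.866 + 0.134 = 0.268, so t = min(1, 0.268) = 0.268.
Check: 0.866 ⊗ 0.268 = max(0, 0.134) = 0.134 ≤ 0.134.

0.268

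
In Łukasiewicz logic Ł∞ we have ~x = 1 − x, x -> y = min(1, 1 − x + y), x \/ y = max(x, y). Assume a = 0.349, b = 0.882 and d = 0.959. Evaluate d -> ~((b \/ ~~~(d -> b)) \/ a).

0.159

d -> b = min(1, 1 − 0.959 + 0.882) = min(1, 0.923) = 0.923
~(d -> b) = 1 − 0.923 = 0.077
~~(d -> b) = 1 − 0.077 = 0.923
~~~(d -> b) = 1 − 0.923 = 0.077
b \/ ~~~(d -> b) = max(0.882, 0.077) = 0.882
(b \/ ~~~(d -> b)) \/ a = max(0.882, 0.349) = 0.882
~((b \/ ~~~(d -> b)) \/ a) = 1 − 0.882 = 0.118
d -> ~((b \/ ~~~(d -> b)) \/ a) = min(1, 1 − 0.959 + 0.118) = min(1, 0.159) = 0.159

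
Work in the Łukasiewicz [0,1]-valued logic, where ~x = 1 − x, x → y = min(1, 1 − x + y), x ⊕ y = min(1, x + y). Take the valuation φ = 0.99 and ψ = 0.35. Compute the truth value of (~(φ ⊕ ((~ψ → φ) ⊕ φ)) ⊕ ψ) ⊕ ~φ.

~ψ = 1 − 0.35 = 0.65
~ψ → φ = min(1, 1 − 0.65 + 0.99) = min(1, 1.34) = 1.00
(~ψ → φ) ⊕ φ = min(1, 1.00 + 0.99) = min(1, 1.99) = 1.00
φ ⊕ ((~ψ → φ) ⊕ φ) = min(1, 0.99 + 1.00) = min(1, 1.99) = 1.00
~(φ ⊕ ((~ψ → φ) ⊕ φ)) = 1 − 1.00 = 0.00
~(φ ⊕ ((~ψ → φ) ⊕ φ)) ⊕ ψ = min(1, 0.00 + 0.35) = min(1, 0.35) = 0.35
~φ = 1 − 0.99 = 0.01
(~(φ ⊕ ((~ψ → φ) ⊕ φ)) ⊕ ψ) ⊕ ~φ = min(1, 0.35 + 0.01) = min(1, 0.36) = 0.36

0.36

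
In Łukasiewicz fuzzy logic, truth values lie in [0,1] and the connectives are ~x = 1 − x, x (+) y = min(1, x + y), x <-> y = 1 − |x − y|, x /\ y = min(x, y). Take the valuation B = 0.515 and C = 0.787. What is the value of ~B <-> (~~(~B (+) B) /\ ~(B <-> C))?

0.787

~B = 1 − 0.515 = 0.485
~B (+) B = min(1, 0.485 + 0.515) = min(1, 1.000) = 1.000
~(~B (+) B) = 1 − 1.000 = 0.000
~~(~B (+) B) = 1 − 0.000 = 1.000
B <-> C = 1 − |0.515 − 0.787| = 1 − 0.272 = 0.728
~(B <-> C) = 1 − 0.728 = 0.272
~~(~B (+) B) /\ ~(B <-> C) = min(1.000, 0.272) = 0.272
~B <-> (~~(~B (+) B) /\ ~(B <-> C)) = 1 − |0.485 − 0.272| = 1 − 0.213 = 0.787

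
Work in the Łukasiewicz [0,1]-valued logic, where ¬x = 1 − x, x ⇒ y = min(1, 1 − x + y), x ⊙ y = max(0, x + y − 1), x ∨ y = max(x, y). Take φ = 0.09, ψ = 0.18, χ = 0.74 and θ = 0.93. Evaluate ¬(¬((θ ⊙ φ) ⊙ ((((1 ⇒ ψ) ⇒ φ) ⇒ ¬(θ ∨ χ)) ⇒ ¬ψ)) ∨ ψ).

θ ⊙ φ = max(0, 0.93 + 0.09 − 1) = max(0, 0.02) = 0.02
1 ⇒ ψ = min(1, 1 − 1.00 + 0.18) = min(1, 0.18) = 0.18
(1 ⇒ ψ) ⇒ φ = min(1, 1 − 0.18 + 0.09) = min(1, 0.91) = 0.91
θ ∨ χ = max(0.93, 0.74) = 0.93
¬(θ ∨ χ) = 1 − 0.93 = 0.07
((1 ⇒ ψ) ⇒ φ) ⇒ ¬(θ ∨ χ) = min(1, 1 − 0.91 + 0.07) = min(1, 0.16) = 0.16
¬ψ = 1 − 0.18 = 0.82
(((1 ⇒ ψ) ⇒ φ) ⇒ ¬(θ ∨ χ)) ⇒ ¬ψ = min(1, 1 − 0.16 + 0.82) = min(1, 1.66) = 1.00
(θ ⊙ φ) ⊙ ((((1 ⇒ ψ) ⇒ φ) ⇒ ¬(θ ∨ χ)) ⇒ ¬ψ) = max(0, 0.02 + 1.00 − 1) = max(0, 0.02) = 0.02
¬((θ ⊙ φ) ⊙ ((((1 ⇒ ψ) ⇒ φ) ⇒ ¬(θ ∨ χ)) ⇒ ¬ψ)) = 1 − 0.02 = 0.98
¬((θ ⊙ φ) ⊙ ((((1 ⇒ ψ) ⇒ φ) ⇒ ¬(θ ∨ χ)) ⇒ ¬ψ)) ∨ ψ = max(0.98, 0.18) = 0.98
¬(¬((θ ⊙ φ) ⊙ ((((1 ⇒ ψ) ⇒ φ) ⇒ ¬(θ ∨ χ)) ⇒ ¬ψ)) ∨ ψ) = 1 − 0.98 = 0.02

0.02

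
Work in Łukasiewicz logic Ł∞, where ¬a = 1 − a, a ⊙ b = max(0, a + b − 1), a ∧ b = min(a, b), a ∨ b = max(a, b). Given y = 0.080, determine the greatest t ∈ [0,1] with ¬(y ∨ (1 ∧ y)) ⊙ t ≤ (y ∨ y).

0.160

1 ∧ y = min(1.000, 0.080) = 0.080
y ∨ (1 ∧ y) = max(0.080, 0.080) = 0.080
¬(y ∨ (1 ∧ y)) = 1 − 0.080 = 0.920
So the left factor is ¬(y ∨ (1 ∧ y)) = 0.920.
y ∨ y = max(0.080, 0.080) = 0.080
So the right-hand bound is y ∨ y = 0.080.
The residuum of the Łukasiewicz t-norm gives the supremum: min(1, 1 − 0.920 + 0.080).
1 − 0.920 + 0.080 = 0.160, so t = min(1, 0.160) = 0.160.
Check: 0.920 ⊙ 0.160 = max(0, 0.080) = 0.080 ≤ 0.080.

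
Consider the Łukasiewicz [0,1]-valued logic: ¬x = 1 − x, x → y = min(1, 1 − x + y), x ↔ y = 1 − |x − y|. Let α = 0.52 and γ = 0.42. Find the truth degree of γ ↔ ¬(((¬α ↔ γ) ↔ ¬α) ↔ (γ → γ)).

0.96

¬α = 1 − 0.52 = 0.48
¬α ↔ γ = 1 − |0.48 − 0.42| = 1 − 0.06 = 0.94
(¬α ↔ γ) ↔ ¬α = 1 − |0.94 − 0.48| = 1 − 0.46 = 0.54
γ → γ = min(1, 1 − 0.42 + 0.42) = min(1, 1.00) = 1.00
((¬α ↔ γ) ↔ ¬α) ↔ (γ → γ) = 1 − |0.54 − 1.00| = 1 − 0.46 = 0.54
¬(((¬α ↔ γ) ↔ ¬α) ↔ (γ → γ)) = 1 − 0.54 = 0.46
γ ↔ ¬(((¬α ↔ γ) ↔ ¬α) ↔ (γ → γ)) = 1 − |0.42 − 0.46| = 1 − 0.04 = 0.96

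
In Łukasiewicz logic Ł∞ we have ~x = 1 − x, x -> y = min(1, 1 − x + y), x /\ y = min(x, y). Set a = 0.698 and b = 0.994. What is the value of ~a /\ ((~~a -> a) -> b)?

~a = 1 − 0.698 = 0.302
~~a = 1 − 0.302 = 0.698
~~a -> a = min(1, 1 − 0.698 + 0.698) = min(1, 1.000) = 1.000
(~~a -> a) -> b = min(1, 1 − 1.000 + 0.994) = min(1, 0.994) = 0.994
~a /\ ((~~a -> a) -> b) = min(0.302, 0.994) = 0.302

0.302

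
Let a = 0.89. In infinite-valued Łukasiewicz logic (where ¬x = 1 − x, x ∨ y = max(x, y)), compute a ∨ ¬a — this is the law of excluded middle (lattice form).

¬a = 1 − 0.89 = 0.11
a ∨ ¬a = max(0.89, 0.11) = 0.89
(The value 0.89 < 1 shows this instance is not satisfied; not a Ł∞-tautology — its value is max(a, 1−a).)

0.89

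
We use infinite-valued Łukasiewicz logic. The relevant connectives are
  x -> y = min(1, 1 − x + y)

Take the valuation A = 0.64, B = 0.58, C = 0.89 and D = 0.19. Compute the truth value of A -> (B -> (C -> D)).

1.00

C -> D = min(1, 1 − 0.89 + 0.19) = min(1, 0.30) = 0.30
B -> (C -> D) = min(1, 1 − 0.58 + 0.30) = min(1, 0.72) = 0.72
A -> (B -> (C -> D)) = min(1, 1 − 0.64 + 0.72) = min(1, 1.08) = 1.00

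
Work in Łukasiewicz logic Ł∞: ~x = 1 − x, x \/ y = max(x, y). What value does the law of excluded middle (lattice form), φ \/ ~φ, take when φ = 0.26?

~φ = 1 − 0.26 = 0.74
φ \/ ~φ = max(0.26, 0.74) = 0.74
(The value 0.74 < 1 shows this instance is not satisfied; not a Ł∞-tautology — its value is max(a, 1−a).)

0.74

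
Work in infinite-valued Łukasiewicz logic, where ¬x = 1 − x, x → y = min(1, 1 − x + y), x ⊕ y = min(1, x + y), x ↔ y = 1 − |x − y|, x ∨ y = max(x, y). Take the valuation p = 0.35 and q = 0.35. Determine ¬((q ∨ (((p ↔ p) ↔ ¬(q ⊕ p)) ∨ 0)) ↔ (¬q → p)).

0.35

p ↔ p = 1 − |0.35 − 0.35| = 1 − 0.00 = 1.00
q ⊕ p = min(1, 0.35 + 0.35) = min(1, 0.70) = 0.70
¬(q ⊕ p) = 1 − 0.70 = 0.30
(p ↔ p) ↔ ¬(q ⊕ p) = 1 − |1.00 − 0.30| = 1 − 0.70 = 0.30
((p ↔ p) ↔ ¬(q ⊕ p)) ∨ 0 = max(0.30, 0.00) = 0.30
q ∨ (((p ↔ p) ↔ ¬(q ⊕ p)) ∨ 0) = max(0.35, 0.30) = 0.35
¬q = 1 − 0.35 = 0.65
¬q → p = min(1, 1 − 0.65 + 0.35) = min(1, 0.70) = 0.70
(q ∨ (((p ↔ p) ↔ ¬(q ⊕ p)) ∨ 0)) ↔ (¬q → p) = 1 − |0.35 − 0.70| = 1 − 0.35 = 0.65
¬((q ∨ (((p ↔ p) ↔ ¬(q ⊕ p)) ∨ 0)) ↔ (¬q → p)) = 1 − 0.65 = 0.35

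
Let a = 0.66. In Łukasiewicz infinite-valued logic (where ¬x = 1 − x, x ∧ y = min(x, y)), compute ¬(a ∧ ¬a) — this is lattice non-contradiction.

¬a = 1 − 0.66 = 0.34
a ∧ ¬a = min(0.66, 0.34) = 0.34
¬(a ∧ ¬a) = 1 − 0.34 = 0.66
(The value 0.66 < 1 shows this instance is not satisfied; not a Ł∞-tautology — its value is 1 − min(a, 1−a).)

0.66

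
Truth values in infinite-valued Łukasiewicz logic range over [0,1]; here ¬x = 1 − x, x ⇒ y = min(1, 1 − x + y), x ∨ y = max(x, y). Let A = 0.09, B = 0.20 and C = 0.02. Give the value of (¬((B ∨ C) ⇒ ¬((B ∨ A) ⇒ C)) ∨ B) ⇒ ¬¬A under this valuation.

0.89

B ∨ C = max(0.20, 0.02) = 0.20
B ∨ A = max(0.20, 0.09) = 0.20
(B ∨ A) ⇒ C = min(1, 1 − 0.20 + 0.02) = min(1, 0.82) = 0.82
¬((B ∨ A) ⇒ C) = 1 − 0.82 = 0.18
(B ∨ C) ⇒ ¬((B ∨ A) ⇒ C) = min(1, 1 − 0.20 + 0.18) = min(1, 0.98) = 0.98
¬((B ∨ C) ⇒ ¬((B ∨ A) ⇒ C)) = 1 − 0.98 = 0.02
¬((B ∨ C) ⇒ ¬((B ∨ A) ⇒ C)) ∨ B = max(0.02, 0.20) = 0.20
¬A = 1 − 0.09 = 0.91
¬¬A = 1 − 0.91 = 0.09
(¬((B ∨ C) ⇒ ¬((B ∨ A) ⇒ C)) ∨ B) ⇒ ¬¬A = min(1, 1 − 0.20 + 0.09) = min(1, 0.89) = 0.89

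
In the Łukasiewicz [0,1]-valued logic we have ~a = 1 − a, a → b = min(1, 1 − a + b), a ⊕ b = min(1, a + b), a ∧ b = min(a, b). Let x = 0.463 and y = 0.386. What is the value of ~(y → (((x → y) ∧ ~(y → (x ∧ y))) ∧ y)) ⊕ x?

x → y = min(1, 1 − 0.463 + 0.386) = min(1, 0.923) = 0.923
x ∧ y = min(0.463, 0.386) = 0.386
y → (x ∧ y) = min(1, 1 − 0.386 + 0.386) = min(1, 1.000) = 1.000
~(y → (x ∧ y)) = 1 − 1.000 = 0.000
(x → y) ∧ ~(y → (x ∧ y)) = min(0.923, 0.000) = 0.000
((x → y) ∧ ~(y → (x ∧ y))) ∧ y = min(0.000, 0.386) = 0.000
y → (((x → y) ∧ ~(y → (x ∧ y))) ∧ y) = min(1, 1 − 0.386 + 0.000) = min(1, 0.614) = 0.614
~(y → (((x → y) ∧ ~(y → (x ∧ y))) ∧ y)) = 1 − 0.614 = 0.386
~(y → (((x → y) ∧ ~(y → (x ∧ y))) ∧ y)) ⊕ x = min(1, 0.386 + 0.463) = min(1, 0.849) = 0.849

0.849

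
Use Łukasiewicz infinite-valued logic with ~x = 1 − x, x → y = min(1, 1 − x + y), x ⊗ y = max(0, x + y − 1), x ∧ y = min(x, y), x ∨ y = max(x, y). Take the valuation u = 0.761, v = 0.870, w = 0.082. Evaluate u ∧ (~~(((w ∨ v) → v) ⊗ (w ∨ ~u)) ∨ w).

w ∨ v = max(0.082, 0.870) = 0.870
(w ∨ v) → v = min(1, 1 − 0.870 + 0.870) = min(1, 1.000) = 1.000
~u = 1 − 0.761 = 0.239
w ∨ ~u = max(0.082, 0.239) = 0.239
((w ∨ v) → v) ⊗ (w ∨ ~u) = max(0, 1.000 + 0.239 − 1) = max(0, 0.239) = 0.239
~(((w ∨ v) → v) ⊗ (w ∨ ~u)) = 1 − 0.239 = 0.761
~~(((w ∨ v) → v) ⊗ (w ∨ ~u)) = 1 − 0.761 = 0.239
~~(((w ∨ v) → v) ⊗ (w ∨ ~u)) ∨ w = max(0.239, 0.082) = 0.239
u ∧ (~~(((w ∨ v) → v) ⊗ (w ∨ ~u)) ∨ w) = min(0.761, 0.239) = 0.239

0.239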